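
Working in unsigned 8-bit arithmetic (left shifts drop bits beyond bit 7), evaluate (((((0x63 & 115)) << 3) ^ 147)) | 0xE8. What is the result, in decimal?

0x63 = 01100011
115 = 01110011
→ & → 01100011 = 99
→ << 3 (mod 2^8) → 00011000 = 24
147 = 10010011
→ ^ → 10001011 = 139
0xE8 = 11101000
→ | → 11101011 = 235

235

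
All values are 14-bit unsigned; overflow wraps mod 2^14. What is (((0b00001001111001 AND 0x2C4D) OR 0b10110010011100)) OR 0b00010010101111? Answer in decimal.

0b00001001111001 = 00001001111001
0x2C4D = 10110001001101
→ AND → 00000001001001 = 73
0b10110010011100 = 10110010011100
→ OR → 10110011011101 = 11485
0b00010010101111 = 00010010101111
→ OR → 10110011111111 = 11519

11519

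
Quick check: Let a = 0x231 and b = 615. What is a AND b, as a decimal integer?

545

0x231 = 1000110001
615 = 1001100111
AND → 1000100001 = 545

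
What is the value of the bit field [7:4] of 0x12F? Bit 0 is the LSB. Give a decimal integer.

2

v = 0100101111
Shift right by 4: 010010
Mask low 4 bits: 0010 = 2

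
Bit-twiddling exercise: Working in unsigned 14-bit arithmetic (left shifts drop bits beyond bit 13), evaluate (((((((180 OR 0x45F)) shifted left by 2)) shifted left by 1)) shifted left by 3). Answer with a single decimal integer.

180 = 00000010110100
0x45F = 00010001011111
→ OR → 00010011111111 = 1279
→ shifted left by 2 (mod 2^14) → 01001111111100 = 5116
→ shifted left by 1 (mod 2^14) → 10011111111000 = 10232
→ shifted left by 3 (mod 2^14) → 11111111000000 = 16320

16320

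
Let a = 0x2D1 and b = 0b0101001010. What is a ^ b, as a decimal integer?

0x2D1 = 1011010001
b = 0101001010
XOR → 1110011011 = 923

923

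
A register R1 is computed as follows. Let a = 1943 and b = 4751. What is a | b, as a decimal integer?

1943 = 0011110010111
4751 = 1001010001111
 OR → 1011110011111 = 6047

6047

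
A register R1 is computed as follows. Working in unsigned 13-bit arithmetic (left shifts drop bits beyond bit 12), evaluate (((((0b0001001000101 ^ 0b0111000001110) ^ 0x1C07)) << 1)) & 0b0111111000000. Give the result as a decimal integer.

128

0b0001001000101 = 0001001000101
0b0111000001110 = 0111000001110
→ ^ → 0110001001011 = 3147
0x1C07 = 1110000000111
→ ^ → 1000001001100 = 4172
→ << 1 (mod 2^13) → 0000010011000 = 152
0b0111111000000 = 0111111000000
→ & → 0000010000000 = 128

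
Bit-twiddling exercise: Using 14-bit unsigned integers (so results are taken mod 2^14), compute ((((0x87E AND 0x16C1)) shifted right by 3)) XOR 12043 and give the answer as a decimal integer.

0x87E = 00100001111110
0x16C1 = 01011011000001
→ AND → 00000001000000 = 64
→ shifted right by 3 → 00000000001000 = 8
12043 = 10111100001011
→ XOR → 10111100000011 = 12035

12035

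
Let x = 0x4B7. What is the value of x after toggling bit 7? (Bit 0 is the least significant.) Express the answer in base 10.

x = 010010110111
bit 7 is currently 1; toggle it via x ^ (1 << 7) = x ^ 128
→ 010000110111 = 1079

1079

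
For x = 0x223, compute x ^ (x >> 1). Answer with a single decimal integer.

818

x = 1000100011 = 547
x>>1 = 0100010001
XOR  = 1100110010 = 818
(x ^ (x >> 1) gives the standard binary-reflected Gray code of x.)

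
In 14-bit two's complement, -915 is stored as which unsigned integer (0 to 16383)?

915 in 14 bits: 00001110010011
Invert: 11110001101100
Add 1:  11110001101101 = 15469
(Check: 2^14 - 915 = 16384 - 915 = 15469.)

15469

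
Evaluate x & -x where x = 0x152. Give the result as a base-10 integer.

2

x = 101010010 = 338
-x (two's complement) = …010101110
AND   = 000000010 = 2
(x & -x isolates the lowest set bit of x.)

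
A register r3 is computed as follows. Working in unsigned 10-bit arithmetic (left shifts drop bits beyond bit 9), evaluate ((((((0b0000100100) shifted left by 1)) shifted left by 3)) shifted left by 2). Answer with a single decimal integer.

0b0000100100 = 0000100100
→ shifted left by 1 (mod 2^10) → 0001001000 = 72
→ shifted left by 3 (mod 2^10) → 1001000000 = 576
→ shifted left by 2 (mod 2^10) → 0100000000 = 256

256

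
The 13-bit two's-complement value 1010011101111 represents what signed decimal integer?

pattern = 1010011101111 (MSB is 1 ⇒ negative)
Invert: 0101100010000, add 1 → 0101100010001 = 2833, so the value is -2833.
(Equivalently: 5359 - 2^13 = 5359 - 8192 = -2833.)

-2833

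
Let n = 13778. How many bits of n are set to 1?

13778 = 11010111010010
Count the 1s: 1 + 1 + 1 + 1 + 1 + 1 + 1 + 1 = 8

8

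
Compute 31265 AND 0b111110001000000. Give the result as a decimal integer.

30720

31265 = 111101000100001
b = 111110001000000
AND → 111100000000000 = 30720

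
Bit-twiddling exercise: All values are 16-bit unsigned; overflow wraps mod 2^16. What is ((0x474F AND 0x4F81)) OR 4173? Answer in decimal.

22349

0x474F = 0100011101001111
0x4F81 = 0100111110000001
→ AND → 0100011100000001 = 18177
4173 = 0001000001001101
→ OR → 0101011101001101 = 22349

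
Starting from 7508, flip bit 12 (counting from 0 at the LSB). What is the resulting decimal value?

3412

x = 01110101010100
bit 12 is currently 1; toggle it via x ^ (1 << 12) = x ^ 4096
→ 00110101010100 = 3412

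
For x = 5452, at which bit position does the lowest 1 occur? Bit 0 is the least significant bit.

5452 = 1010101001100
Trailing zeros: 2, so the lowest set bit is bit 2 (value 4).

2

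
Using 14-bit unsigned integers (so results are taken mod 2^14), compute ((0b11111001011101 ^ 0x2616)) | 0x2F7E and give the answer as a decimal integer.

16255

0b11111001011101 = 11111001011101
0x2616 = 10011000010110
→ ^ → 01100001001011 = 6219
0x2F7E = 10111101111110
→ | → 11111101111111 = 16255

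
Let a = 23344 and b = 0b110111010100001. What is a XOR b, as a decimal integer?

13713

23344 = 101101100110000
b = 110111010100001
XOR → 011010110010001 = 13713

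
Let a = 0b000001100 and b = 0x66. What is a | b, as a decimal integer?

a = 0001100
0x66 = 1100110
 OR → 1101110 = 110

110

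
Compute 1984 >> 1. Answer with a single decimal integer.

992

1984 = 11111000000
shift right by 1 → 01111100000 = 992
(equivalently, floor(1984 / 2))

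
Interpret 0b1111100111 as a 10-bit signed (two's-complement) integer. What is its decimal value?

pattern = 1111100111 (MSB is 1 ⇒ negative)
Invert: 0000011000, add 1 → 0000011001 = 25, so the value is -25.
(Equivalently: 999 - 2^10 = 999 - 1024 = -25.)

-25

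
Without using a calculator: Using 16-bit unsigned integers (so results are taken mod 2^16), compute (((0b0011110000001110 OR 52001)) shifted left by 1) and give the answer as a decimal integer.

65118

0b0011110000001110 = 0011110000001110
52001 = 1100101100100001
→ OR → 1111111100101111 = 65327
→ shifted left by 1 (mod 2^16) → 1111111001011110 = 65118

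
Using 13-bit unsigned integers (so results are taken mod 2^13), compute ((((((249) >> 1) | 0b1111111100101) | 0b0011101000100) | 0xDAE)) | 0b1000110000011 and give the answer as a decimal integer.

8191

249 = 0000011111001
→ >> 1 → 0000001111100 = 124
0b1111111100101 = 1111111100101
→ | → 1111111111101 = 8189
0b0011101000100 = 0011101000100
→ | → 1111111111101 = 8189
0xDAE = 0110110101110
→ | → 1111111111111 = 8191
0b1000110000011 = 1000110000011
→ | → 1111111111111 = 8191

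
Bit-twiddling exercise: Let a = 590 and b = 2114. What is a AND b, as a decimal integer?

590 = 001001001110
2114 = 100001000010
AND → 000001000010 = 66

66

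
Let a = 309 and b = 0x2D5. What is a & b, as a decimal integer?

309 = 0100110101
0x2D5 = 1011010101
AND → 0000010101 = 21

21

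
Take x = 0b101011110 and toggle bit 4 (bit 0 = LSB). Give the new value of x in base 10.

x = 101011110
bit 4 is currently 1; toggle it via x ^ (1 << 4) = x ^ 16
→ 101001110 = 334

334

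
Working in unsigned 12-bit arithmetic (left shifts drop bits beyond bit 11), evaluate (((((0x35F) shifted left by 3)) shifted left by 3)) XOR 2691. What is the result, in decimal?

3395

0x35F = 001101011111
→ shifted left by 3 (mod 2^12) → 101011111000 = 2808
→ shifted left by 3 (mod 2^12) → 011111000000 = 1984
2691 = 101010000011
→ XOR → 110101000011 = 3395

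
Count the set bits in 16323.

16323 = 11111111000011
Count the 1s: 1 + 1 + 1 + 1 + 1 + 1 + 1 + 1 + 1 + 1 = 10

10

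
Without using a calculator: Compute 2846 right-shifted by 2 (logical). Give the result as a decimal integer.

2846 = 101100011110
shift right by 2 → 001011000111 = 711
(equivalently, floor(2846 / 4))

711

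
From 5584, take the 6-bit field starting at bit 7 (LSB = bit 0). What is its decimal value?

v = 1010111010000
Shift right by 7: 101011
Mask low 6 bits: 101011 = 43

43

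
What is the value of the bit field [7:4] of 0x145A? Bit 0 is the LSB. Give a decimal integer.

v = 001010001011010
Shift right by 4: 00101000101
Mask low 4 bits: 0101 = 5

5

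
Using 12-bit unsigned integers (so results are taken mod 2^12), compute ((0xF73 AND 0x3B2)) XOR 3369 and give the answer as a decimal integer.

3611

0xF73 = 111101110011
0x3B2 = 001110110010
→ AND → 001100110010 = 818
3369 = 110100101001
→ XOR → 111000011011 = 3611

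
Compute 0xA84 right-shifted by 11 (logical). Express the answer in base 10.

1

0xA84 = 101010000100
shift right by 11 → 000000000001 = 1
(equivalently, floor(2692 / 2048))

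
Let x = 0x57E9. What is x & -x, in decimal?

1

x = 101011111101001 = 22505
-x (two's complement) = …010100000010111
AND   = 000000000000001 = 1
(x & -x isolates the lowest set bit of x.)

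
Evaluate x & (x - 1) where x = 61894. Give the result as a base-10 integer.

61892

x = 1111000111000110 = 61894
x - 1 = 1111000111000101
AND   = 1111000111000100 = 61892
(x & (x - 1) clears the lowest set bit of x.)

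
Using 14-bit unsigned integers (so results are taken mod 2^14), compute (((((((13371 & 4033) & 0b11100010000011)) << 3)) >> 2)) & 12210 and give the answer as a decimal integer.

13371 = 11010000111011
4033 = 00111111000001
→ & → 00010000000001 = 1025
0b11100010000011 = 11100010000011
→ & → 00000000000001 = 1
→ << 3 (mod 2^14) → 00000000001000 = 8
→ >> 2 → 00000000000010 = 2
12210 = 10111110110010
→ & → 00000000000010 = 2

2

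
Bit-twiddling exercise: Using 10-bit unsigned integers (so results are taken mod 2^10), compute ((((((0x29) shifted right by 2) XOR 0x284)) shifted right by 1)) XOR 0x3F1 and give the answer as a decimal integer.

694

0x29 = 0000101001
→ shifted right by 2 → 0000001010 = 10
0x284 = 1010000100
→ XOR → 1010001110 = 654
→ shifted right by 1 → 0101000111 = 327
0x3F1 = 1111110001
→ XOR → 1010110110 = 694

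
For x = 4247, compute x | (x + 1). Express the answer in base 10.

x = 1000010010111 = 4247
x + 1 = 1000010011000
OR    = 1000010011111 = 4255
(x | (x + 1) sets the lowest cleared bit.)

4255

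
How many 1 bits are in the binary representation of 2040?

8

2040 = 11111111000
Count the 1s: 1 + 1 + 1 + 1 + 1 + 1 + 1 + 1 = 8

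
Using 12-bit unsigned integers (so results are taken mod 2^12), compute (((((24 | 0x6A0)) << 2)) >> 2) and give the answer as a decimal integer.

24 = 000000011000
0x6A0 = 011010100000
→ | → 011010111000 = 1720
→ << 2 (mod 2^12) → 101011100000 = 2784
→ >> 2 → 001010111000 = 696

696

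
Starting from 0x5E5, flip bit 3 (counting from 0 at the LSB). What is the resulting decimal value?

1517

x = 10111100101
bit 3 is currently 0; toggle it via x ^ (1 << 3) = x ^ 8
→ 10111101101 = 1517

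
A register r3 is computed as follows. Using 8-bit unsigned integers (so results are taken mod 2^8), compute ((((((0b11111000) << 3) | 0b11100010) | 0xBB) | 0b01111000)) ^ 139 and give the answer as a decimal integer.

112

0b11111000 = 11111000
→ << 3 (mod 2^8) → 11000000 = 192
0b11100010 = 11100010
→ | → 11100010 = 226
0xBB = 10111011
→ | → 11111011 = 251
0b01111000 = 01111000
→ | → 11111011 = 251
139 = 10001011
→ ^ → 01110000 = 112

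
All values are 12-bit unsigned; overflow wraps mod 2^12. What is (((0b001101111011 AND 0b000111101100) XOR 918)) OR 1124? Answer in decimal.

1790

0b001101111011 = 001101111011
0b000111101100 = 000111101100
→ AND → 000101101000 = 360
918 = 001110010110
→ XOR → 001011111110 = 766
1124 = 010001100100
→ OR → 011011111110 = 1790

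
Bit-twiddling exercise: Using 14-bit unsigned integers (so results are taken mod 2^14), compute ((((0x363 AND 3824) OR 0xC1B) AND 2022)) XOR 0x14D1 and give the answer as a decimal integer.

0x363 = 00001101100011
3824 = 00111011110000
→ AND → 00001001100000 = 608
0xC1B = 00110000011011
→ OR → 00111001111011 = 3707
2022 = 00011111100110
→ AND → 00011001100010 = 1634
0x14D1 = 01010011010001
→ XOR → 01001010110011 = 4787

4787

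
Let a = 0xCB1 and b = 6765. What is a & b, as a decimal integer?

0xCB1 = 0110010110001
6765 = 1101001101101
AND → 0100000100001 = 2081

2081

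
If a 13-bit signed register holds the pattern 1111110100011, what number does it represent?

pattern = 1111110100011 (MSB is 1 ⇒ negative)
Invert: 0000001011100, add 1 → 0000001011101 = 93, so the value is -93.
(Equivalently: 8099 - 2^13 = 8099 - 8192 = -93.)

-93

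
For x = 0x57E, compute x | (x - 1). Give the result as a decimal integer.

1407

x = 10101111110 = 1406
x - 1 = 10101111101
OR    = 10101111111 = 1407
(x | (x - 1) sets all bits below the lowest set bit.)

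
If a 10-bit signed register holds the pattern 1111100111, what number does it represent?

-25

pattern = 1111100111 (MSB is 1 ⇒ negative)
Invert: 0000011000, add 1 → 0000011001 = 25, so the value is -25.
(Equivalently: 999 - 2^10 = 999 - 1024 = -25.)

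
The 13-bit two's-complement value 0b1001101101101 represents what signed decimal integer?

-3219

pattern = 1001101101101 (MSB is 1 ⇒ negative)
Invert: 0110010010010, add 1 → 0110010010011 = 3219, so the value is -3219.
(Equivalently: 4973 - 2^13 = 4973 - 8192 = -3219.)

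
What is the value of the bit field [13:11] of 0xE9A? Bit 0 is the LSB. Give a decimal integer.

v = 00111010011010
Shift right by 11: 001
Mask low 3 bits: 001 = 1

1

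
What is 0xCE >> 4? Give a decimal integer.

12

0xCE = 11001110
shift right by 4 → 00001100 = 12
(equivalently, floor(206 / 16))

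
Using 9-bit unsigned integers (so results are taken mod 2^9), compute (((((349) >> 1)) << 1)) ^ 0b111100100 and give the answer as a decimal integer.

349 = 101011101
→ >> 1 → 010101110 = 174
→ << 1 (mod 2^9) → 101011100 = 348
0b111100100 = 111100100
→ ^ → 010111000 = 184

184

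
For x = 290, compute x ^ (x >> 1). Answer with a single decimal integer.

435

x = 100100010 = 290
x>>1 = 010010001
XOR  = 110110011 = 435
(x ^ (x >> 1) gives the standard binary-reflected Gray code of x.)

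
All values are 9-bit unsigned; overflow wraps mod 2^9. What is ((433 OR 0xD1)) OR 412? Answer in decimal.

509

433 = 110110001
0xD1 = 011010001
→ OR → 111110001 = 497
412 = 110011100
→ OR → 111111101 = 509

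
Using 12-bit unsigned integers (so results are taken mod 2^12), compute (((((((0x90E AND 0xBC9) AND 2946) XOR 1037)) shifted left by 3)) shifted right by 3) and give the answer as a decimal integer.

0x90E = 100100001110
0xBC9 = 101111001001
→ AND → 100100001000 = 2312
2946 = 101110000010
→ AND → 100100000000 = 2304
1037 = 010000001101
→ XOR → 110100001101 = 3341
→ shifted left by 3 (mod 2^12) → 100001101000 = 2152
→ shifted right by 3 → 000100001101 = 269

269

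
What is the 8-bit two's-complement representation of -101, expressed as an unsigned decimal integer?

155

101 in 8 bits: 01100101
Invert: 10011010
Add 1:  10011011 = 155
(Check: 2^8 - 101 = 256 - 101 = 155.)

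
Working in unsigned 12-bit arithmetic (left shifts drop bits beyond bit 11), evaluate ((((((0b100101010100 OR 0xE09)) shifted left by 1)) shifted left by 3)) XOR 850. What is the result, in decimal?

1666

0b100101010100 = 100101010100
0xE09 = 111000001001
→ OR → 111101011101 = 3933
→ shifted left by 1 (mod 2^12) → 111010111010 = 3770
→ shifted left by 3 (mod 2^12) → 010111010000 = 1488
850 = 001101010010
→ XOR → 011010000010 = 1666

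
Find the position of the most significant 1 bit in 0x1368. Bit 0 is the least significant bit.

0x1368 = 1001101101000
The topmost 1 is at position 12 (since 2^12 = 4096 ≤ 4968 < 8192).

12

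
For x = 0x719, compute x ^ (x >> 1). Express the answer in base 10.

1173

x = 11100011001 = 1817
x>>1 = 01110001100
XOR  = 10010010101 = 1173
(x ^ (x >> 1) gives the standard binary-reflected Gray code of x.)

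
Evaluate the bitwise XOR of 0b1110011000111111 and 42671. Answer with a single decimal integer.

a = 1110011000111111
42671 = 1010011010101111
XOR → 0100000010010000 = 16528

16528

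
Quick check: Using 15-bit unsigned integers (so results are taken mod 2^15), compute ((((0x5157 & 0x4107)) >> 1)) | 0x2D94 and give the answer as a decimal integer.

0x5157 = 101000101010111
0x4107 = 100000100000111
→ & → 100000100000111 = 16647
→ >> 1 → 010000010000011 = 8323
0x2D94 = 010110110010100
→ | → 010110110010111 = 11671

11671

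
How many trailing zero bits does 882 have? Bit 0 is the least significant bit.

1

882 = 1101110010
Trailing zeros: 1, so the lowest set bit is bit 1 (value 2).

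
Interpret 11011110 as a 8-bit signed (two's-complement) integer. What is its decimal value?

pattern = 11011110 (MSB is 1 ⇒ negative)
Invert: 00100001, add 1 → 00100010 = 34, so the value is -34.
(Equivalently: 222 - 2^8 = 222 - 256 = -34.)

-34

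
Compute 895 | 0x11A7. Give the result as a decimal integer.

5119

895 = 0001101111111
0x11A7 = 1000110100111
 OR → 1001111111111 = 5119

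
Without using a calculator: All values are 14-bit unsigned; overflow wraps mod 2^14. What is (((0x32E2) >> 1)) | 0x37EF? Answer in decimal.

0x32E2 = 11001011100010
→ >> 1 → 01100101110001 = 6513
0x37EF = 11011111101111
→ | → 11111111111111 = 16383

16383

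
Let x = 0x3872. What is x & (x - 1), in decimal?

x = 11100001110010 = 14450
x - 1 = 11100001110001
AND   = 11100001110000 = 14448
(x & (x - 1) clears the lowest set bit of x.)

14448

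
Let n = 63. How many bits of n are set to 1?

63 = 111111
Count the 1s: 1 + 1 + 1 + 1 + 1 + 1 = 6

6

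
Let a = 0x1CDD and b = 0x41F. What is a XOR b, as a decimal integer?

0x1CDD = 1110011011101
0x41F = 0010000011111
XOR → 1100011000010 = 6338

6338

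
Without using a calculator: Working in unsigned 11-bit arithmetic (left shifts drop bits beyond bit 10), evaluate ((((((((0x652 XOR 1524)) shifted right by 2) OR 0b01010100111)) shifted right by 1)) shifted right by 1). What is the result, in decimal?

0x652 = 11001010010
1524 = 10111110100
→ XOR → 01110100110 = 934
→ shifted right by 2 → 00011101001 = 233
0b01010100111 = 01010100111
→ OR → 01011101111 = 751
→ shifted right by 1 → 00101110111 = 375
→ shifted right by 1 → 00010111011 = 187

187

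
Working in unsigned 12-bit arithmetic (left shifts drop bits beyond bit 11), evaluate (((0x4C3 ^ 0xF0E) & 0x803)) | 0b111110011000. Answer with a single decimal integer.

3993

0x4C3 = 010011000011
0xF0E = 111100001110
→ ^ → 101111001101 = 3021
0x803 = 100000000011
→ & → 100000000001 = 2049
0b111110011000 = 111110011000
→ | → 111110011001 = 3993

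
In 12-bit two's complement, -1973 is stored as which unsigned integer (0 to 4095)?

2123

1973 in 12 bits: 011110110101
Invert: 100001001010
Add 1:  100001001011 = 2123
(Check: 2^12 - 1973 = 4096 - 1973 = 2123.)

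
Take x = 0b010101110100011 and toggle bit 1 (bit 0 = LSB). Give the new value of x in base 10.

11169

x = 010101110100011
bit 1 is currently 1; toggle it via x ^ (1 << 1) = x ^ 2
→ 010101110100001 = 11169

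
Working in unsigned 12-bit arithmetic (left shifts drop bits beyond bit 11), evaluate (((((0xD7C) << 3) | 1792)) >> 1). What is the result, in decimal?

0xD7C = 110101111100
→ << 3 (mod 2^12) → 101111100000 = 3040
1792 = 011100000000
→ | → 111111100000 = 4064
→ >> 1 → 011111110000 = 2032

2032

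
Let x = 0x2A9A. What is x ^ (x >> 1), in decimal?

16343

x = 10101010011010 = 10906
x>>1 = 01010101001101
XOR  = 11111111010111 = 16343
(x ^ (x >> 1) gives the standard binary-reflected Gray code of x.)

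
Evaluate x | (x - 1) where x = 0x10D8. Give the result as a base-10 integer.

x = 1000011011000 = 4312
x - 1 = 1000011010111
OR    = 1000011011111 = 4319
(x | (x - 1) sets all bits below the lowest set bit.)

4319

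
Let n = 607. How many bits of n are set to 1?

607 = 1001011111
Count the 1s: 1 + 1 + 1 + 1 + 1 + 1 + 1 = 7

7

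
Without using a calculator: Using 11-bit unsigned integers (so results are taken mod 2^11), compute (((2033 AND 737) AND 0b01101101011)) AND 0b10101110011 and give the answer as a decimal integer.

2033 = 11111110001
737 = 01011100001
→ AND → 01011100001 = 737
0b01101101011 = 01101101011
→ AND → 01001100001 = 609
0b10101110011 = 10101110011
→ AND → 00001100001 = 97

97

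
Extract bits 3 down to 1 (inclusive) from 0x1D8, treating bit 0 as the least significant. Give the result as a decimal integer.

4

v = 111011000
Shift right by 1: 11101100
Mask low 3 bits: 100 = 4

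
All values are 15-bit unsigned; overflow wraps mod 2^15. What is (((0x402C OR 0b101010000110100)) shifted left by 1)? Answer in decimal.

10360

0x402C = 100000000101100
0b101010000110100 = 101010000110100
→ OR → 101010000111100 = 21564
→ shifted left by 1 (mod 2^15) → 010100001111000 = 10360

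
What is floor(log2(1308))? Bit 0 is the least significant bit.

1308 = 10100011100
The topmost 1 is at position 10 (since 2^10 = 1024 ≤ 1308 < 2048).

10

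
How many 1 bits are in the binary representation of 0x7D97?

11

0x7D97 = 111110110010111
Count the 1s: 1 + 1 + 1 + 1 + 1 + 1 + 1 + 1 + 1 + 1 + 1 = 11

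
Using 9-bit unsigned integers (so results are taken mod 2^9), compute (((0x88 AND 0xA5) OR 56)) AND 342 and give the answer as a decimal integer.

16

0x88 = 010001000
0xA5 = 010100101
→ AND → 010000000 = 128
56 = 000111000
→ OR → 010111000 = 184
342 = 101010110
→ AND → 000010000 = 16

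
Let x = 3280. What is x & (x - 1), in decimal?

3264

x = 110011010000 = 3280
x - 1 = 110011001111
AND   = 110011000000 = 3264
(x & (x - 1) clears the lowest set bit of x.)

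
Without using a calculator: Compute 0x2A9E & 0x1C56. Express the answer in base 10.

0x2A9E = 10101010011110
0x1C56 = 01110001010110
AND → 00100000010110 = 2070

2070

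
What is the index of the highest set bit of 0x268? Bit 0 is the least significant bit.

9

0x268 = 1001101000
The topmost 1 is at position 9 (since 2^9 = 512 ≤ 616 < 1024).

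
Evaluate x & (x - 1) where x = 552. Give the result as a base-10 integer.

544

x = 1000101000 = 552
x - 1 = 1000100111
AND   = 1000100000 = 544
(x & (x - 1) clears the lowest set bit of x.)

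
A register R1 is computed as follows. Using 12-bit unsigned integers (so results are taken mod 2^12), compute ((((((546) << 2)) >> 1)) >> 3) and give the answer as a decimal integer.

136

546 = 001000100010
→ << 2 (mod 2^12) → 100010001000 = 2184
→ >> 1 → 010001000100 = 1092
→ >> 3 → 000010001000 = 136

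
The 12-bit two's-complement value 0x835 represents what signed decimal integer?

-1995

pattern = 100000110101 (MSB is 1 ⇒ negative)
Invert: 011111001010, add 1 → 011111001011 = 1995, so the value is -1995.
(Equivalently: 2101 - 2^12 = 2101 - 4096 = -1995.)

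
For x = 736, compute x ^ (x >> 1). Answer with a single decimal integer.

x = 1011100000 = 736
x>>1 = 0101110000
XOR  = 1110010000 = 912
(x ^ (x >> 1) gives the standard binary-reflected Gray code of x.)

912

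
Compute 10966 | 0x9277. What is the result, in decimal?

10966 = 0010101011010110
0x9277 = 1001001001110111
 OR → 1011101011110111 = 47863

47863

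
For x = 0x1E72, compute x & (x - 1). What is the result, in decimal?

x = 1111001110010 = 7794
x - 1 = 1111001110001
AND   = 1111001110000 = 7792
(x & (x - 1) clears the lowest set bit of x.)

7792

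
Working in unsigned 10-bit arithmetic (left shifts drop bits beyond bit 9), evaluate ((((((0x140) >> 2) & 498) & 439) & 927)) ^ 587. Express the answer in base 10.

603

0x140 = 0101000000
→ >> 2 → 0001010000 = 80
498 = 0111110010
→ & → 0001010000 = 80
439 = 0110110111
→ & → 0000010000 = 16
927 = 1110011111
→ & → 0000010000 = 16
587 = 1001001011
→ ^ → 1001011011 = 603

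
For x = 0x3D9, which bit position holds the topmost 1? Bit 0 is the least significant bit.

9

0x3D9 = 1111011001
The topmost 1 is at position 9 (since 2^9 = 512 ≤ 985 < 1024).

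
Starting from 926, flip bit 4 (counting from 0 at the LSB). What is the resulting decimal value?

x = 1110011110
bit 4 is currently 1; toggle it via x ^ (1 << 4) = x ^ 16
→ 1110001110 = 910

910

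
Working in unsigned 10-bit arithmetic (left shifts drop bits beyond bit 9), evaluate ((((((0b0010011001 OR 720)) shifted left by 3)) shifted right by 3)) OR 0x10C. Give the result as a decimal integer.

0b0010011001 = 0010011001
720 = 1011010000
→ OR → 1011011001 = 729
→ shifted left by 3 (mod 2^10) → 1011001000 = 712
→ shifted right by 3 → 0001011001 = 89
0x10C = 0100001100
→ OR → 0101011101 = 349

349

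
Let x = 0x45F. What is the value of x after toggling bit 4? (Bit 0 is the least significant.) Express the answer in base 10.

1103

x = 10001011111
bit 4 is currently 1; toggle it via x ^ (1 << 4) = x ^ 16
→ 10001001111 = 1103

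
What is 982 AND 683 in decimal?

982 = 1111010110
683 = 1010101011
AND → 1010000010 = 642

642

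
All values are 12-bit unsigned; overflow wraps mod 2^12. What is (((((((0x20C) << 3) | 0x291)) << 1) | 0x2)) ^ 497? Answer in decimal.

1043

0x20C = 001000001100
→ << 3 (mod 2^12) → 000001100000 = 96
0x291 = 001010010001
→ | → 001011110001 = 753
→ << 1 (mod 2^12) → 010111100010 = 1506
0x2 = 000000000010
→ | → 010111100010 = 1506
497 = 000111110001
→ ^ → 010000010011 = 1043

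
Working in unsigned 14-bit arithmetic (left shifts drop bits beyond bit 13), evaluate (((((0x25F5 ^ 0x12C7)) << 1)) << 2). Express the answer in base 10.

0x25F5 = 10010111110101
0x12C7 = 01001011000111
→ ^ → 11011100110010 = 14130
→ << 1 (mod 2^14) → 10111001100100 = 11876
→ << 2 (mod 2^14) → 11100110010000 = 14736

14736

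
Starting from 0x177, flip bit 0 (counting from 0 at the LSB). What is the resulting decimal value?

374

x = 0101110111
bit 0 is currently 1; toggle it via x ^ (1 << 0) = x ^ 1
→ 0101110110 = 374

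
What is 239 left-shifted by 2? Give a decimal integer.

956

239 = 0011101111
shift left by 2 → 1110111100 = 956
(equivalently, 239 × 2^2 = 239 × 4)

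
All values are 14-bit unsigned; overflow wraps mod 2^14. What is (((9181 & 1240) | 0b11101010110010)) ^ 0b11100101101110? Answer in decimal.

916

9181 = 10001111011101
1240 = 00010011011000
→ & → 00000011011000 = 216
0b11101010110010 = 11101010110010
→ | → 11101011111010 = 15098
0b11100101101110 = 11100101101110
→ ^ → 00001110010100 = 916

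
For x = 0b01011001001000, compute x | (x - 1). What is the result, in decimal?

5711

x = 1011001001000 = 5704
x - 1 = 1011001000111
OR    = 1011001001111 = 5711
(x | (x - 1) sets all bits below the lowest set bit.)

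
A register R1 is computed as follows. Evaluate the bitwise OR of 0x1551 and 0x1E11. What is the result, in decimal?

0x1551 = 1010101010001
0x1E11 = 1111000010001
 OR → 1111101010001 = 8017

8017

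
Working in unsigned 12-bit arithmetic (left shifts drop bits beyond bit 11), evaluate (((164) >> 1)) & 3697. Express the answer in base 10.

80

164 = 000010100100
→ >> 1 → 000001010010 = 82
3697 = 111001110001
→ & → 000001010000 = 80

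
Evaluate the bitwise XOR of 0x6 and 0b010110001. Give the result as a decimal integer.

183

0x6 = 00000110
b = 10110001
XOR → 10110111 = 183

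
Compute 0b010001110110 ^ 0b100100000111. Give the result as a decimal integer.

a = 010001110110
b = 100100000111
XOR → 110101110001 = 3441

3441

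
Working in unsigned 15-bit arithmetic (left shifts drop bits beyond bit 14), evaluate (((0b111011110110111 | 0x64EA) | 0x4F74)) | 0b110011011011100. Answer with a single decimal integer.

32767

0b111011110110111 = 111011110110111
0x64EA = 110010011101010
→ | → 111011111111111 = 30719
0x4F74 = 100111101110100
→ | → 111111111111111 = 32767
0b110011011011100 = 110011011011100
→ | → 111111111111111 = 32767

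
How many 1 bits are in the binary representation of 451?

451 = 111000011
Count the 1s: 1 + 1 + 1 + 1 + 1 = 5

5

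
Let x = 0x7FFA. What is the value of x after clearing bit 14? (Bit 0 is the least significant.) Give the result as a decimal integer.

16378

x = 0111111111111010
bit 14 is currently 1; clear it via x & ~(1 << 14) = x & ~16384
→ 0011111111111010 = 16378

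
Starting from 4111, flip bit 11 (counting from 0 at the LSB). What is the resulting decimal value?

x = 1000000001111
bit 11 is currently 0; toggle it via x ^ (1 << 11) = x ^ 2048
→ 1100000001111 = 6159

6159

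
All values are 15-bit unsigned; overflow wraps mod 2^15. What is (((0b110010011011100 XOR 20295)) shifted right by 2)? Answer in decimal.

0b110010011011100 = 110010011011100
20295 = 100111101000111
→ XOR → 010101110011011 = 11163
→ shifted right by 2 → 000101011100110 = 2790

2790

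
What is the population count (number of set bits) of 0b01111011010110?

9

n = 1111011010110
Count the 1s: 1 + 1 + 1 + 1 + 1 + 1 + 1 + 1 + 1 = 9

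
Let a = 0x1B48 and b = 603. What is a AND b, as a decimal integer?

0x1B48 = 1101101001000
603 = 0001001011011
AND → 0001001001000 = 584

584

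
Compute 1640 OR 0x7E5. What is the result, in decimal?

1640 = 11001101000
0x7E5 = 11111100101
 OR → 11111101101 = 2029

2029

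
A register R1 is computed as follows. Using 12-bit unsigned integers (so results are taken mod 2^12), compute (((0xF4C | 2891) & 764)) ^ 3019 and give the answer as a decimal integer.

2439

0xF4C = 111101001100
2891 = 101101001011
→ | → 111101001111 = 3919
764 = 001011111100
→ & → 001001001100 = 588
3019 = 101111001011
→ ^ → 100110000111 = 2439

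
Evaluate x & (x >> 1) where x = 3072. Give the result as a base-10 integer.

x = 110000000000 = 3072
x>>1 = 011000000000
AND  = 010000000000 = 1024
(x & (x >> 1) has a 1 wherever x has two consecutive 1 bits.)

1024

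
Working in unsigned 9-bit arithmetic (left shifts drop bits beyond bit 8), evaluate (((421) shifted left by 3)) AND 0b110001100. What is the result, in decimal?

264

421 = 110100101
→ shifted left by 3 (mod 2^9) → 100101000 = 296
0b110001100 = 110001100
→ AND → 100001000 = 264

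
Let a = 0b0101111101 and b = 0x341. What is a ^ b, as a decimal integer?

572

a = 0101111101
0x341 = 1101000001
XOR → 1000111100 = 572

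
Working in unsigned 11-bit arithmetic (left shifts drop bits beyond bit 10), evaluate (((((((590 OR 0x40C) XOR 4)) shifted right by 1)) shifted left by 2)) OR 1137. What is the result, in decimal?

590 = 01001001110
0x40C = 10000001100
→ OR → 11001001110 = 1614
4 = 00000000100
→ XOR → 11001001010 = 1610
→ shifted right by 1 → 01100100101 = 805
→ shifted left by 2 (mod 2^11) → 10010010100 = 1172
1137 = 10001110001
→ OR → 10011110101 = 1269

1269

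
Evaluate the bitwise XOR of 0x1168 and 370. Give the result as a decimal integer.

4122

0x1168 = 1000101101000
370 = 0000101110010
XOR → 1000000011010 = 4122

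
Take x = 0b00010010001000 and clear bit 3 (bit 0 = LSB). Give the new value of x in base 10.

x = 00010010001000
bit 3 is currently 1; clear it via x & ~(1 << 3) = x & ~8
→ 00010010000000 = 1152

1152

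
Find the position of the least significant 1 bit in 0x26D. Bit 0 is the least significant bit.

0x26D = 1001101101
Trailing zeros: 0, so the lowest set bit is bit 0 (value 1).

0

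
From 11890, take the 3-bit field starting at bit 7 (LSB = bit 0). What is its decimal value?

v = 0010111001110010
Shift right by 7: 001011100
Mask low 3 bits: 100 = 4

4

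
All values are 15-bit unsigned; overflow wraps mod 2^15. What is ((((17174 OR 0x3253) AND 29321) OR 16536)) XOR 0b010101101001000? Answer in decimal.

22993

17174 = 100001100010110
0x3253 = 011001001010011
→ OR → 111001101010111 = 29527
29321 = 111001010001001
→ AND → 111001000000001 = 29185
16536 = 100000010011000
→ OR → 111001010011001 = 29337
0b010101101001000 = 010101101001000
→ XOR → 101100111010001 = 22993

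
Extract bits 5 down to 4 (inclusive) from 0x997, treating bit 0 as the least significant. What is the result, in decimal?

v = 100110010111
Shift right by 4: 10011001
Mask low 2 bits: 01 = 1

1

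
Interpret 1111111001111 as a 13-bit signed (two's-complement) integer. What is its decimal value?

pattern = 1111111001111 (MSB is 1 ⇒ negative)
Invert: 0000000110000, add 1 → 0000000110001 = 49, so the value is -49.
(Equivalently: 8143 - 2^13 = 8143 - 8192 = -49.)

-49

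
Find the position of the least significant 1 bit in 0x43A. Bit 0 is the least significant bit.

1

0x43A = 10000111010
Trailing zeros: 1, so the lowest set bit is bit 1 (value 2).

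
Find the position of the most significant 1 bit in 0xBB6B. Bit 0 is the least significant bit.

15

0xBB6B = 1011101101101011
The topmost 1 is at position 15 (since 2^15 = 32768 ≤ 47979 < 65536).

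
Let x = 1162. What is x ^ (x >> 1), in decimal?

x = 10010001010 = 1162
x>>1 = 01001000101
XOR  = 11011001111 = 1743
(x ^ (x >> 1) gives the standard binary-reflected Gray code of x.)

1743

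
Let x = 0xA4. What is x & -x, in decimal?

x = 10100100 = 164
-x (two's complement) = …01011100
AND   = 00000100 = 4
(x & -x isolates the lowest set bit of x.)

4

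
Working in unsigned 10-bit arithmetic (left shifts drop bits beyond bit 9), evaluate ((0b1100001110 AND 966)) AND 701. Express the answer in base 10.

516

0b1100001110 = 1100001110
966 = 1111000110
→ AND → 1100000110 = 774
701 = 1010111101
→ AND → 1000000100 = 516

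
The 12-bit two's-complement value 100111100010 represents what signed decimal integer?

-1566

pattern = 100111100010 (MSB is 1 ⇒ negative)
Invert: 011000011101, add 1 → 011000011110 = 1566, so the value is -1566.
(Equivalently: 2530 - 2^12 = 2530 - 4096 = -1566.)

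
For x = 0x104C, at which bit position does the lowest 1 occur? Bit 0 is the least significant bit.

2

0x104C = 1000001001100
Trailing zeros: 2, so the lowest set bit is bit 2 (value 4).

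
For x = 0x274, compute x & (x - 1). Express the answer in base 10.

x = 1001110100 = 628
x - 1 = 1001110011
AND   = 1001110000 = 624
(x & (x - 1) clears the lowest set bit of x.)

624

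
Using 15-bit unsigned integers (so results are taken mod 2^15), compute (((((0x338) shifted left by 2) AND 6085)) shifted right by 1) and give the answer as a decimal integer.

0x338 = 000001100111000
→ shifted left by 2 (mod 2^15) → 000110011100000 = 3296
6085 = 001011111000101
→ AND → 000010011000000 = 1216
→ shifted right by 1 → 000001001100000 = 608

608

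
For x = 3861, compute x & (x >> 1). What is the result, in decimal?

1792

x = 111100010101 = 3861
x>>1 = 011110001010
AND  = 011100000000 = 1792
(x & (x >> 1) has a 1 wherever x has two consecutive 1 bits.)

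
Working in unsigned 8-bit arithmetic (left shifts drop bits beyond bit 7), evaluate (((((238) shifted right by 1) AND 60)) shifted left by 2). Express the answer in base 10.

208

238 = 11101110
→ shifted right by 1 → 01110111 = 119
60 = 00111100
→ AND → 00110100 = 52
→ shifted left by 2 (mod 2^8) → 11010000 = 208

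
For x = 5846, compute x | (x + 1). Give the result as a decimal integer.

5847

x = 1011011010110 = 5846
x + 1 = 1011011010111
OR    = 1011011010111 = 5847
(x | (x + 1) sets the lowest cleared bit.)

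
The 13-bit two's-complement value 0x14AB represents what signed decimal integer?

pattern = 1010010101011 (MSB is 1 ⇒ negative)
Invert: 0101101010100, add 1 → 0101101010101 = 2901, so the value is -2901.
(Equivalently: 5291 - 2^13 = 5291 - 8192 = -2901.)

-2901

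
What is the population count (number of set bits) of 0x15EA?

8

0x15EA = 1010111101010
Count the 1s: 1 + 1 + 1 + 1 + 1 + 1 + 1 + 1 = 8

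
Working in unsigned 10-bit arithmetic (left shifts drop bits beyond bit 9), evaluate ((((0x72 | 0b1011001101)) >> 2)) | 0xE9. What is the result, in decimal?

255

0x72 = 0001110010
0b1011001101 = 1011001101
→ | → 1011111111 = 767
→ >> 2 → 0010111111 = 191
0xE9 = 0011101001
→ | → 0011111111 = 255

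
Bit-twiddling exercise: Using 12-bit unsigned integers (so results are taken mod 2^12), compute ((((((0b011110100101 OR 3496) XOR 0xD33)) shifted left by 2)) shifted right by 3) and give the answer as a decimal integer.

335

0b011110100101 = 011110100101
3496 = 110110101000
→ OR → 111110101101 = 4013
0xD33 = 110100110011
→ XOR → 001010011110 = 670
→ shifted left by 2 (mod 2^12) → 101001111000 = 2680
→ shifted right by 3 → 000101001111 = 335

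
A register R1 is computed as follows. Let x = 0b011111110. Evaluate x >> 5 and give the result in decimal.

7

x = 11111110
shift right by 5 → 00000111 = 7
(equivalently, floor(254 / 32))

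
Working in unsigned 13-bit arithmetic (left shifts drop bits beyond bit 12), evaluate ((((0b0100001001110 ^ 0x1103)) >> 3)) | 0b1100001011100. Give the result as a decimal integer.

7037

0b0100001001110 = 0100001001110
0x1103 = 1000100000011
→ ^ → 1100101001101 = 6477
→ >> 3 → 0001100101001 = 809
0b1100001011100 = 1100001011100
→ | → 1101101111101 = 7037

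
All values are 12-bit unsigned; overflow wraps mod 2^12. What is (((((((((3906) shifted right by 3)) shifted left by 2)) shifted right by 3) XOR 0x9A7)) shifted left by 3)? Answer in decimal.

3906 = 111101000010
→ shifted right by 3 → 000111101000 = 488
→ shifted left by 2 (mod 2^12) → 011110100000 = 1952
→ shifted right by 3 → 000011110100 = 244
0x9A7 = 100110100111
→ XOR → 100101010011 = 2387
→ shifted left by 3 (mod 2^12) → 101010011000 = 2712

2712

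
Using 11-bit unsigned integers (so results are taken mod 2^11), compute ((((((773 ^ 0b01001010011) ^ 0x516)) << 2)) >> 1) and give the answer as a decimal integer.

773 = 01100000101
0b01001010011 = 01001010011
→ ^ → 00101010110 = 342
0x516 = 10100010110
→ ^ → 10001000000 = 1088
→ << 2 (mod 2^11) → 00100000000 = 256
→ >> 1 → 00010000000 = 128

128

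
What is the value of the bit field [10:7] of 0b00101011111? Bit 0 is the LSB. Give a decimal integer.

2

v = 00101011111
Shift right by 7: 0010
Mask low 4 bits: 0010 = 2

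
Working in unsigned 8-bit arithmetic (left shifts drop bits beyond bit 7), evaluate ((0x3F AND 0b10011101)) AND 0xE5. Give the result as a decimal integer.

5

0x3F = 00111111
0b10011101 = 10011101
→ AND → 00011101 = 29
0xE5 = 11100101
→ AND → 00000101 = 5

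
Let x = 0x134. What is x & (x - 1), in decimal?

x = 100110100 = 308
x - 1 = 100110011
AND   = 100110000 = 304
(x & (x - 1) clears the lowest set bit of x.)

304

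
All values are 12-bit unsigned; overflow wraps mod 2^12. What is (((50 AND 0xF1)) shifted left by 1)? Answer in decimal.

96

50 = 000000110010
0xF1 = 000011110001
→ AND → 000000110000 = 48
→ shifted left by 1 (mod 2^12) → 000001100000 = 96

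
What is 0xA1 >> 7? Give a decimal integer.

1

0xA1 = 10100001
shift right by 7 → 00000001 = 1
(equivalently, floor(161 / 128))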